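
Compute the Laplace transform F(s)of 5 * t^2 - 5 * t 10/s^3 - 5/s^2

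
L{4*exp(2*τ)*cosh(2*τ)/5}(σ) 4*(σ - 2)/(5*σ*(σ - 4))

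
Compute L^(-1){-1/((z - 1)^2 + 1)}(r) -exp(r) * sin(r)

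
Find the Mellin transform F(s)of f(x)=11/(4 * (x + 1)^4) 11 * gamma(s) * gamma(4 - s)/24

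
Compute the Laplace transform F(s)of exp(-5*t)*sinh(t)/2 1/(2*((s + 5)^2 - 1))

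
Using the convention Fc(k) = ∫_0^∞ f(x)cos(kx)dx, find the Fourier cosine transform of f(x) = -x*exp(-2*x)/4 (k^2 - 4)/(4*(k^2 + 4)^2)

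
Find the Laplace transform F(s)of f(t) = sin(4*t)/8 1/(2*(s^2 + 16))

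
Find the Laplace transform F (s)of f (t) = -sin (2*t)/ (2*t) -atan (2/s)/2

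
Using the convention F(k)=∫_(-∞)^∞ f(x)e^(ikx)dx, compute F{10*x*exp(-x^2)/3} 5*I*sqrt(pi)*k*exp(-k^2/4)/3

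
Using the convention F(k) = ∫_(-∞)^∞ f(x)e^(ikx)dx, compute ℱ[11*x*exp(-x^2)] 11*I*sqrt(pi)*k*exp(-k^2/4)/2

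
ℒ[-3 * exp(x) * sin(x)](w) -3/((w - 1)^2 + 1)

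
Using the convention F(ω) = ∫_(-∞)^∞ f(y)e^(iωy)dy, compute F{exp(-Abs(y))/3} 2/(3 * (ω^2 + 1))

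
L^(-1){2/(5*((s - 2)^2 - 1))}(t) 2*exp(2*t)*sinh(t)/5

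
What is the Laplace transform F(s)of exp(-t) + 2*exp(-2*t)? 2/(s + 2) + 1/(s + 1)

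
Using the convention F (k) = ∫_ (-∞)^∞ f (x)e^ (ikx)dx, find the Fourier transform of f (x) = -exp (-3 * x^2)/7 -sqrt (3) * sqrt (pi) * exp (-k^2/12)/21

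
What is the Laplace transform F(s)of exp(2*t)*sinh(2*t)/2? 1/(s*(s - 4))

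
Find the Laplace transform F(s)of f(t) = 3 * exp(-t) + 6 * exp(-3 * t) 6/(s + 3) + 3/(s + 1)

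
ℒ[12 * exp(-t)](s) 12/(s+1)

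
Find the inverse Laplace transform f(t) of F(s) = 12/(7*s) 12/7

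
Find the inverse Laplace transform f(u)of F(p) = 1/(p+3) exp(-3 * u)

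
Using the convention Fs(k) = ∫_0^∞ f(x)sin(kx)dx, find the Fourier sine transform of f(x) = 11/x 11 * pi/2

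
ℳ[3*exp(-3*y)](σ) 3^(1 - σ)*gamma(σ)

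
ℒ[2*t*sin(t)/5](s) 4*s/(5*(s^2 + 1)^2)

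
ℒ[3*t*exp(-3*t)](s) 3/(s+3)^2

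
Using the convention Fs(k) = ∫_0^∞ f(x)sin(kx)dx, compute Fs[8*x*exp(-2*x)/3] 32*k/(3*(k^2 + 4)^2)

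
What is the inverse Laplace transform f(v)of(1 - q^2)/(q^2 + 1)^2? -v*cos(v)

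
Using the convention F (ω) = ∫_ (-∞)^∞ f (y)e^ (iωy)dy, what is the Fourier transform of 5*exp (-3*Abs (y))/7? 30/ (7*(ω^2 + 9))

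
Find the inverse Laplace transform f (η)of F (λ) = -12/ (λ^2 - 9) -4*sinh (3*η)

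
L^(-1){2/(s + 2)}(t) 2*exp(-2*t)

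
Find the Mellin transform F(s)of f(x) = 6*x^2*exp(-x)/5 6*gamma(s + 2)/5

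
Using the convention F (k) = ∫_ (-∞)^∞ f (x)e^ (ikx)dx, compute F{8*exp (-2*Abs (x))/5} 32/ (5*(k^2+4))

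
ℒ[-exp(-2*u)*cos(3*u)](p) (-p - 2)/((p+2)^2+9)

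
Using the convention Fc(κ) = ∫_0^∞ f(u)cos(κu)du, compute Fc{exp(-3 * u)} 3/(κ^2 + 9)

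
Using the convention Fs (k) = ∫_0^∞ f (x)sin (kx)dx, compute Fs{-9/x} -9 * pi/2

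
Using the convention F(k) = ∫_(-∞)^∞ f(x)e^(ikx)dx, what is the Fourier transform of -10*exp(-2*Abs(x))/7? -40/(7*k^2 + 28)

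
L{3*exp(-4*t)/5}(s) 3/(5*(s + 4))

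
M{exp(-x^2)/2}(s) gamma(s/2)/4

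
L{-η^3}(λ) -6/λ^4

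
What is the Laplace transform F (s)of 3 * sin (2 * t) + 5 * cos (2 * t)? 5 * s/ (s^2 + 4) + 6/ (s^2 + 4)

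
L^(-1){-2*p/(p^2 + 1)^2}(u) -u*sin(u)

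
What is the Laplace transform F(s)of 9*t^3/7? 54/(7*s^4)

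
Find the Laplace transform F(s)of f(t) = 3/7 3/(7 * s)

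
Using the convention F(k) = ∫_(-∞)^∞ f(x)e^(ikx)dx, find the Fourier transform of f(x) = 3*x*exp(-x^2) 3*I*sqrt(pi)*k*exp(-k^2/4)/2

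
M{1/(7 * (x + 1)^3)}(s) pi * (s - 2) * (s - 1)/(14 * sin(pi * s))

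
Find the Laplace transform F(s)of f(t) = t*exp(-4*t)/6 1/(6*(s+4)^2)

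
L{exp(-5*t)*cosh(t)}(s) (s + 5)/((s + 5)^2 - 1)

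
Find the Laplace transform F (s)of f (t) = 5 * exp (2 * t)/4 5/ (4 * (s - 2))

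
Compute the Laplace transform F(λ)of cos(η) λ/(λ^2 + 1)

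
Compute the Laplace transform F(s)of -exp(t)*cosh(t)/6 (1 - s)/(6*s*(s - 2))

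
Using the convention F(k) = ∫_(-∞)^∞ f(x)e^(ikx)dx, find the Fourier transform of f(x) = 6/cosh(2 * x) 3 * pi/cosh(pi * k/4)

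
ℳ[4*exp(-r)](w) 4*gamma(w)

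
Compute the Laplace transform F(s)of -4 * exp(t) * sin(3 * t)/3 -4/((s - 1)^2 + 9)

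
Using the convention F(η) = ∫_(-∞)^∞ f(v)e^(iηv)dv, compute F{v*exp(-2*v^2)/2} sqrt(2)*I*sqrt(pi)*η*exp(-η^2/8)/16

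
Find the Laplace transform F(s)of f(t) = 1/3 1/(3*s)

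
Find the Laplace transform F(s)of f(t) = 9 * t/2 9/(2 * s^2)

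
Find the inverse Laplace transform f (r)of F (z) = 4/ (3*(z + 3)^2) 4*r*exp (-3*r)/3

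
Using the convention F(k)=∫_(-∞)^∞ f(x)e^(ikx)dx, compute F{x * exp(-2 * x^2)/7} sqrt(2) * I * sqrt(pi) * k * exp(-k^2/8)/56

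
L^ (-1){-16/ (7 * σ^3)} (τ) -8 * τ^2/7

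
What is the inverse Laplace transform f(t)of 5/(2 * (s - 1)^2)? 5 * t * exp(t)/2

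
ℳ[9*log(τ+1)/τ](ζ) -9*pi*csc(pi*ζ)/(ζ - 1)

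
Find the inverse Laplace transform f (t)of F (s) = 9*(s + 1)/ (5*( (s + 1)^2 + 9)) 9*exp (-t)*cos (3*t)/5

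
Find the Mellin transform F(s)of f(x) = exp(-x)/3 gamma(s)/3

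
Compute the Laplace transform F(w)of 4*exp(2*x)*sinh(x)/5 4/(5*((w - 2)^2-1))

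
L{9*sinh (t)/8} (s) 9/ (8*(s^2 - 1))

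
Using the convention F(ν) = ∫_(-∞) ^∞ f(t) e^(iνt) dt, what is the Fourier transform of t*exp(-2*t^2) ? sqrt(2)*I*sqrt(pi)*ν*exp(-ν^2/8) /8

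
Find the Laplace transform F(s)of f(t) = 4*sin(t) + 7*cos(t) 7*s/(s^2 + 1) + 4/(s^2 + 1)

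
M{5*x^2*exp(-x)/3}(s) 5*gamma(s + 2)/3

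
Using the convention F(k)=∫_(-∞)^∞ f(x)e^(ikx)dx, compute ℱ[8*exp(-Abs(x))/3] 16/(3*(k^2 + 1))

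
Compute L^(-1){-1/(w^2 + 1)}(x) -sin(x)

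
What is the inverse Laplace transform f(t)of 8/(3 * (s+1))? 8 * exp(-t)/3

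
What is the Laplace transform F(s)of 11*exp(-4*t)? 11/(s + 4)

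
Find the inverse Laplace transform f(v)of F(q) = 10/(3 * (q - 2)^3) 5 * v^2 * exp(2 * v)/3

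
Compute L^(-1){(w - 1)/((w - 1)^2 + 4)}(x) exp(x)*cos(2*x)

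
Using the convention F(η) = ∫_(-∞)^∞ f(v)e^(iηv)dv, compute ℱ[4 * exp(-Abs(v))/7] 8/(7 * (η^2 + 1))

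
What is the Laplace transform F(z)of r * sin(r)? 2 * z/(z^2 + 1)^2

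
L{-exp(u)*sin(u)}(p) -1/((p - 1)^2+1)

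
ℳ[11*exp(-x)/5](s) 11*gamma(s)/5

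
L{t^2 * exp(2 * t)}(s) 2/(s - 2)^3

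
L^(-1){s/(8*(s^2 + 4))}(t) cos(2*t)/8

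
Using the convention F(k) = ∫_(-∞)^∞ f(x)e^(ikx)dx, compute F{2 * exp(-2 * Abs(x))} 8/(k^2+4)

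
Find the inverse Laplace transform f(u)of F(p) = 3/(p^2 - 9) sinh(3*u)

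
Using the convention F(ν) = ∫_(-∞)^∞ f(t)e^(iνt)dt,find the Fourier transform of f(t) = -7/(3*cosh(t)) -7*pi/(3*cosh(pi*ν/2))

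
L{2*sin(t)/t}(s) 2*atan(1/s)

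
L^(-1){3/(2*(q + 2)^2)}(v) 3*v*exp(-2*v)/2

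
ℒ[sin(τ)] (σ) 1/(σ^2 + 1)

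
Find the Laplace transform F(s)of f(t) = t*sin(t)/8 s/(4*(s^2 + 1)^2)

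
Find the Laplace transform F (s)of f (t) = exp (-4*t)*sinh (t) 1/ ( (s + 4)^2 - 1)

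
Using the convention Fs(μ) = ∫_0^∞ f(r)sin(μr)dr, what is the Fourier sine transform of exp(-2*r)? μ/(μ^2 + 4)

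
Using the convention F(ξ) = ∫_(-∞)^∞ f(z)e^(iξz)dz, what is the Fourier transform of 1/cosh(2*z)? pi/(2*cosh(pi*ξ/4))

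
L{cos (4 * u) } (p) p/ (p^2 + 16) 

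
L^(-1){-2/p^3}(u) -u^2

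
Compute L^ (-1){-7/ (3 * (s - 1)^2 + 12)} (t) -7 * exp (t) * sin (2 * t)/6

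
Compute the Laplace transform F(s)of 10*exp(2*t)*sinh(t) 10/((s - 2)^2-1)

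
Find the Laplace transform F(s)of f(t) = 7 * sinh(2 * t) 14/(s^2 - 4)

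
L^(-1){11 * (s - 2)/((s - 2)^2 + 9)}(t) 11 * exp(2 * t) * cos(3 * t)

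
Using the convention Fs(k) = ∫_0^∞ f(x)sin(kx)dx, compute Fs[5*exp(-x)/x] 5*atan(k)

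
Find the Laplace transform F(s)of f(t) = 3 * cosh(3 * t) 3 * s/(s^2 - 9)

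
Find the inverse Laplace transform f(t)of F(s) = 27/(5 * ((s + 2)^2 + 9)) 9 * exp(-2 * t) * sin(3 * t)/5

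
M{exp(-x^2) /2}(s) gamma(s/2) /4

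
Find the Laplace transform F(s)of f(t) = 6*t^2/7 12/(7*s^3)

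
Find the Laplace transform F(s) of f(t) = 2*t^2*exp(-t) 4/(s+1) ^3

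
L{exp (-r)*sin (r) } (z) 1/ ( (z + 1) ^2 + 1) 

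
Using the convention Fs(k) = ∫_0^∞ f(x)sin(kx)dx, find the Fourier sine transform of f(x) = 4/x 2*pi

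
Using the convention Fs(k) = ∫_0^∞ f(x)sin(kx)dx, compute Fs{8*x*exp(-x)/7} 16*k/(7*(k^2 + 1)^2)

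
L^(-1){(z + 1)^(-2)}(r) r * exp(-r)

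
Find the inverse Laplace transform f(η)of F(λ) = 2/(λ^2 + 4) sin(2*η)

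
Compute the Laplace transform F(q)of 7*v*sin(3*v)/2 21*q/(q^2 + 9)^2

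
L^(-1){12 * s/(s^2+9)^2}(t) 2 * t * sin(3 * t)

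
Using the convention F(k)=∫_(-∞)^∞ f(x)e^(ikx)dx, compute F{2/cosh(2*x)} pi/cosh(pi*k/4)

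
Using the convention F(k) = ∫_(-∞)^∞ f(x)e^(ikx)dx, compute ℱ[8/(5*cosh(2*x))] 4*pi/(5*cosh(pi*k/4))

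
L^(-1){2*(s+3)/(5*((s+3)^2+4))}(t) 2*exp(-3*t)*cos(2*t)/5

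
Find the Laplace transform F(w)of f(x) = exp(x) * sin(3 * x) 3/((w - 1)^2 + 9)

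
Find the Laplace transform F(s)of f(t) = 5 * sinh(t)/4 5/(4 * (s^2 - 1))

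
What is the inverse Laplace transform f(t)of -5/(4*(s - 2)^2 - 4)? -5*exp(2*t)*sinh(t)/4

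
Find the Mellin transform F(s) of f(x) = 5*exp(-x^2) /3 5*gamma(s/2) /6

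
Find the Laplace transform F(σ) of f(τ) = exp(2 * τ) 1/(σ - 2) 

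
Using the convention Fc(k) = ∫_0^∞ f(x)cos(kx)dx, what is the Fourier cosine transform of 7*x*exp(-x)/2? 7*(1 - k^2)/(2*(k^2 + 1)^2)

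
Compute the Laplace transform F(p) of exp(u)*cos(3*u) (p - 1) /((p - 1) ^2 + 9) 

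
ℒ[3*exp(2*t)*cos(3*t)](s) 3*(s - 2)/((s - 2)^2 + 9)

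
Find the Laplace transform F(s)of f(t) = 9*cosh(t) 9*s/(s^2-1)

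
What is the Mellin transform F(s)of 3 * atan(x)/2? -3 * pi * sec(pi * s/2)/(4 * s)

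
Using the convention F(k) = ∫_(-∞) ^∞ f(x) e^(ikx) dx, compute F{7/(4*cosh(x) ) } 7*pi/(4*cosh(pi*k/2) ) 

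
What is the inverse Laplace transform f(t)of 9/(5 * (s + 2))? 9 * exp(-2 * t)/5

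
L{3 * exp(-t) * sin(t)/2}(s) 3/(2 * ((s + 1)^2 + 1))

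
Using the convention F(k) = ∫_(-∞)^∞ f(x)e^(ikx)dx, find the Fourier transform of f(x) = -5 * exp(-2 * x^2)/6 -5 * sqrt(2) * sqrt(pi) * exp(-k^2/8)/12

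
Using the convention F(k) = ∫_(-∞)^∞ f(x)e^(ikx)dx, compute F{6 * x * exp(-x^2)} 3 * I * sqrt(pi) * k * exp(-k^2/4)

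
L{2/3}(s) 2/(3*s)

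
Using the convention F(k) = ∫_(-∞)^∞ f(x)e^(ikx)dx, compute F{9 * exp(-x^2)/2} 9 * sqrt(pi) * exp(-k^2/4)/2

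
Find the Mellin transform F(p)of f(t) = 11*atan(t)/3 -11*pi*sec(pi*p/2)/(6*p)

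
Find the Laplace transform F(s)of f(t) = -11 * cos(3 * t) -11 * s/(s^2 + 9)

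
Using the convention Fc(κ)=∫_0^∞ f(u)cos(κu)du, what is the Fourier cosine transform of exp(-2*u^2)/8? sqrt(2)*sqrt(pi)*exp(-κ^2/8)/32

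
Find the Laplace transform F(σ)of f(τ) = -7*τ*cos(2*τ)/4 7*(4 - σ^2)/(4*(σ^2 + 4)^2)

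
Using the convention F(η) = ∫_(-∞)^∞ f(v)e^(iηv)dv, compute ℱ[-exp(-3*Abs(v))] -6/(η^2 + 9)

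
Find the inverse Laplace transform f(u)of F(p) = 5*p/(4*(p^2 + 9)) 5*cos(3*u)/4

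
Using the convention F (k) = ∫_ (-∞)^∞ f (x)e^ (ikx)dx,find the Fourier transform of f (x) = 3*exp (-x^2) 3*sqrt (pi)*exp (-k^2/4)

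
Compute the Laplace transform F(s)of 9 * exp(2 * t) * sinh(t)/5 9/(5 * ((s - 2)^2 - 1))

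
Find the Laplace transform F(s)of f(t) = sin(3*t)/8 3/(8*(s^2 + 9))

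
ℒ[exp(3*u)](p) 1/(p - 3)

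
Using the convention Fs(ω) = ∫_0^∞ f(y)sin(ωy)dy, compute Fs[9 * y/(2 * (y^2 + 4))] 9 * pi * exp(-2 * ω)/4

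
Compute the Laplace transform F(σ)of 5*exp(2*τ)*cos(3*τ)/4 5*(σ - 2)/(4*((σ - 2)^2 + 9))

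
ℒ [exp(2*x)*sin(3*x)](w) 3/((w - 2)^2 + 9)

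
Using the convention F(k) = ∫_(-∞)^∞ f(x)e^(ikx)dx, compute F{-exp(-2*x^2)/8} -sqrt(2)*sqrt(pi)*exp(-k^2/8)/16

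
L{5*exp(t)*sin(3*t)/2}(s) 15/(2*((s - 1)^2 + 9))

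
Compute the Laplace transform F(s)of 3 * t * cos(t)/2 3 * (s^2 - 1)/(2 * (s^2 + 1)^2)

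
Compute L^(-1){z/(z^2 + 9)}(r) cos(3*r)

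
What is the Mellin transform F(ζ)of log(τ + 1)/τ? -pi * csc(pi * ζ)/(ζ - 1)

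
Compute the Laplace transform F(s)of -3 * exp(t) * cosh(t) 3 * (1 - s)/(s * (s - 2))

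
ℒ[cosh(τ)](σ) σ/(σ^2 - 1)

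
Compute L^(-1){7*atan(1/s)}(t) 7*sin(t)/t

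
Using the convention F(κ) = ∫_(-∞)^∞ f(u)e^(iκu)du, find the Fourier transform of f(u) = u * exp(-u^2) I * sqrt(pi) * κ * exp(-κ^2/4)/2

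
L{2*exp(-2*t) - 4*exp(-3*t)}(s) 2/(s + 2) - 4/(s + 3)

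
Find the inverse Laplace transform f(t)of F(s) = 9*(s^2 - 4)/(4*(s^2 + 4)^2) 9*t*cos(2*t)/4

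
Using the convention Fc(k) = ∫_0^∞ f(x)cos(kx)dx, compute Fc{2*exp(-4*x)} 8/(k^2 + 16)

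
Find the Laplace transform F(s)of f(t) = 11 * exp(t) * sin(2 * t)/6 11/(3 * ((s - 1)^2 + 4))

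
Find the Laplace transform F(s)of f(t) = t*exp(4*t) (s - 4)^(-2)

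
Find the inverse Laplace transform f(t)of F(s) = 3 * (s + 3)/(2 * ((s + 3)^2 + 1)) 3 * exp(-3 * t) * cos(t)/2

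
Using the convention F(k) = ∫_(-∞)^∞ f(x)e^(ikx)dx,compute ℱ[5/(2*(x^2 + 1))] 5*pi*exp(-Abs(k))/2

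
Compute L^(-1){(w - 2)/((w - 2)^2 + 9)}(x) exp(2*x)*cos(3*x)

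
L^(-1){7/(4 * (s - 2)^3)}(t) 7 * t^2 * exp(2 * t)/8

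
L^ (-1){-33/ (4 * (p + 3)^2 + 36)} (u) -11 * exp (-3 * u) * sin (3 * u)/4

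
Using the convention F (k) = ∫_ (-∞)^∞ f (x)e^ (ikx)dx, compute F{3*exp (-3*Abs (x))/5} 18/ (5*(k^2+9))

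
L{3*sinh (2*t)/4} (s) 3/ (2*(s^2 - 4))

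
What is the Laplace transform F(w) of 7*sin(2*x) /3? 14/(3*(w^2 + 4) ) 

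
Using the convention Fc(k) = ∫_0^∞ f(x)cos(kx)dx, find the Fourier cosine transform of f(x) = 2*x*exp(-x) 2*(1 - k^2)/(k^2 + 1)^2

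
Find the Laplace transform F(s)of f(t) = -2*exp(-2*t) -2/(s + 2)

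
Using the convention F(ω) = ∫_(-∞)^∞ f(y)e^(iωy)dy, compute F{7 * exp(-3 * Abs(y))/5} 42/(5 * (ω^2 + 9))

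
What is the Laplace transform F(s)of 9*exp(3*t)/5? 9/(5*(s - 3))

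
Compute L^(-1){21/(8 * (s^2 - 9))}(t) 7 * sinh(3 * t)/8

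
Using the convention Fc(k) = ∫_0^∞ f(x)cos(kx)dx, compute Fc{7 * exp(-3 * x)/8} 21/(8 * (k^2 + 9))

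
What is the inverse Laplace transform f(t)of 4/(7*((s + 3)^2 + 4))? 2*exp(-3*t)*sin(2*t)/7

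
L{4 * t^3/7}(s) 24/(7 * s^4)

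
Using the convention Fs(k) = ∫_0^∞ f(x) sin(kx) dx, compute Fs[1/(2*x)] pi/4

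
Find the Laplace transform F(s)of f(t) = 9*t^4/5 216/(5*s^5)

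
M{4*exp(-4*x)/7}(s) 2^(2 - 2*s)*gamma(s)/7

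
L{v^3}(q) 6/q^4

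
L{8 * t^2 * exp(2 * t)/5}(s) 16/(5 * (s - 2)^3)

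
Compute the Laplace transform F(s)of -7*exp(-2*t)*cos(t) 7*(-s - 2)/((s + 2)^2 + 1)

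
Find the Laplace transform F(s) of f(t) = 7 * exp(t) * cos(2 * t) 7 * (s - 1) /((s - 1) ^2+4) 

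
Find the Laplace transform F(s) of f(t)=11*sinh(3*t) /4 33/(4*(s^2 - 9) ) 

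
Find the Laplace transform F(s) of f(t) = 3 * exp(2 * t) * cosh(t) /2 3 * (s - 2) /(2 * ((s - 2) ^2 - 1) ) 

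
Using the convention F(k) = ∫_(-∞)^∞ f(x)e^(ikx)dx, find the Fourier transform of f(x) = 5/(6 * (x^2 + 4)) 5 * pi * exp(-2 * Abs(k))/12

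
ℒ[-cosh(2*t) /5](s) -s/(5*s^2 - 20) 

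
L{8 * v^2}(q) 16/q^3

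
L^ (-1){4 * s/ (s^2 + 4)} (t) 4 * cos (2 * t)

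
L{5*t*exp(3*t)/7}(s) 5/(7*(s - 3)^2)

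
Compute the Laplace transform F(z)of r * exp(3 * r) (z - 3)^(-2)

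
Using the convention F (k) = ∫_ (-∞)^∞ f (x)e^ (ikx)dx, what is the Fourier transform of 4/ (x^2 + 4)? 2 * pi * exp (-2 * Abs (k))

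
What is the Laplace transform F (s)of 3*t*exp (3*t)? 3/ (s - 3)^2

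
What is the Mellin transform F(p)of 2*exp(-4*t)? 2^(1 - 2*p)*gamma(p)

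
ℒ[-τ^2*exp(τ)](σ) -2/(σ - 1)^3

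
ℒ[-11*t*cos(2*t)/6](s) 11*(4 - s^2)/(6*(s^2+4)^2)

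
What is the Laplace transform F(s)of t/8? 1/(8*s^2)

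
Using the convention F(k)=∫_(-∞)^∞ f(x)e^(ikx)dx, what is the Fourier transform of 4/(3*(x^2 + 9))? 4*pi*exp(-3*Abs(k))/9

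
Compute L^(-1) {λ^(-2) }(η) η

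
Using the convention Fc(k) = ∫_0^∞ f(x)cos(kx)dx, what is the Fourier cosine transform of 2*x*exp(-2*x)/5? 2*(4 - k^2)/(5*(k^2+4)^2)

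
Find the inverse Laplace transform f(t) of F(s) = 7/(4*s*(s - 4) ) 7*exp(2*t)*sinh(2*t) /8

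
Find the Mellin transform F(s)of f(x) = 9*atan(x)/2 -9*pi*sec(pi*s/2)/(4*s)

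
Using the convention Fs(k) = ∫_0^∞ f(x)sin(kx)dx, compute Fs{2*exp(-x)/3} 2*k/(3*(k^2 + 1))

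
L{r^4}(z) 24/z^5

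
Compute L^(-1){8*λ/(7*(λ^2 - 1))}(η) 8*cosh(η)/7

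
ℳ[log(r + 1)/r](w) -pi*csc(pi*w)/(w - 1)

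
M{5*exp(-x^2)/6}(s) 5*gamma(s/2)/12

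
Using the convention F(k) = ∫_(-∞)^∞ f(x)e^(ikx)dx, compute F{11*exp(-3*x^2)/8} 11*sqrt(3)*sqrt(pi)*exp(-k^2/12)/24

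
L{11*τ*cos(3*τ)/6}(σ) 11*(σ^2 - 9)/(6*(σ^2 + 9)^2)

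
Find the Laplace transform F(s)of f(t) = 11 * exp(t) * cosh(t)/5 11 * (s - 1)/(5 * s * (s - 2))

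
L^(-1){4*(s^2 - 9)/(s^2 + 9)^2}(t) 4*t*cos(3*t)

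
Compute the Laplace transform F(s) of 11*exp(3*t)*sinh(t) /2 11/(2*((s - 3) ^2 - 1) ) 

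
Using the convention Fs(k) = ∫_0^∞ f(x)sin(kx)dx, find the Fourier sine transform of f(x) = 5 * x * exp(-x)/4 5 * k/(2 * (k^2 + 1)^2)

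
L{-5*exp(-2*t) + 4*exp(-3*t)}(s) 4/(s + 3) - 5/(s + 2)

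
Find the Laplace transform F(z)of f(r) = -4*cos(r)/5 -4*z/(5*z^2 + 5)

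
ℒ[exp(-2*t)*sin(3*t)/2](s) 3/(2*((s + 2)^2 + 9))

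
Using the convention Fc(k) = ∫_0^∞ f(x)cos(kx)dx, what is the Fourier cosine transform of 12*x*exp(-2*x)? 12*(4 - k^2)/(k^2 + 4)^2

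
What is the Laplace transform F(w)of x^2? 2/w^3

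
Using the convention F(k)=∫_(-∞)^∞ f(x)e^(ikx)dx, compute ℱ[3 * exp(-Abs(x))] 6/(k^2 + 1)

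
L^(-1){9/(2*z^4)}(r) 3*r^3/4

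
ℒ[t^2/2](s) s^(-3)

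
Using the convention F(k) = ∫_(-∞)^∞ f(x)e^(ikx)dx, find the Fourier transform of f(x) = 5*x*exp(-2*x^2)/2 5*sqrt(2)*I*sqrt(pi)*k*exp(-k^2/8)/16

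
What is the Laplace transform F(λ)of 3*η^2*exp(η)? 6/(λ - 1)^3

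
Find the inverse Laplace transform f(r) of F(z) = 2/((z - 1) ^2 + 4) exp(r)*sin(2*r) 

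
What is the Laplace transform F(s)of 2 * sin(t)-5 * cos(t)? 2/(s^2 + 1)-5 * s/(s^2 + 1)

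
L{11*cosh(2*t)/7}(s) 11*s/(7*(s^2 - 4))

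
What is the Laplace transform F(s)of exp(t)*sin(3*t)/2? 3/(2*((s - 1)^2 + 9))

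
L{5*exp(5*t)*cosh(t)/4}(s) 5*(s - 5)/(4*((s - 5)^2 - 1))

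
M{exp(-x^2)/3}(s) gamma(s/2)/6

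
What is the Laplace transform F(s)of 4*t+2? 2/s+4/s^2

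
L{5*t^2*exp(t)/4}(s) 5/(2*(s - 1)^3)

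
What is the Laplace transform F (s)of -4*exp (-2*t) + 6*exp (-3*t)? 6/ (s + 3) - 4/ (s + 2)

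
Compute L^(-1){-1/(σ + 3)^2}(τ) -τ*exp(-3*τ)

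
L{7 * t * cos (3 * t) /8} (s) 7 * (s^2 - 9) / (8 * (s^2 + 9) ^2) 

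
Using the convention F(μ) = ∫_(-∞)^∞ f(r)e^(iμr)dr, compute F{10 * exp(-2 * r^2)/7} 5 * sqrt(2) * sqrt(pi) * exp(-μ^2/8)/7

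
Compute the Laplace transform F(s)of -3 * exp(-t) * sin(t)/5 -3/(5 * (s + 1)^2 + 5)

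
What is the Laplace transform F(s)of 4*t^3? 24/s^4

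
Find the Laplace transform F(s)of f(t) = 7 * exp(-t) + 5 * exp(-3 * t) 7/(s + 1) + 5/(s + 3)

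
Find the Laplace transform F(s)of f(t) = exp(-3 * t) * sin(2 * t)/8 1/(4 * ((s + 3)^2 + 4))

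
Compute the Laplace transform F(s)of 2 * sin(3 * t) 6/(s^2 + 9)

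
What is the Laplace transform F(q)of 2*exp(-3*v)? 2/(q + 3)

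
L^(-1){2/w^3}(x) x^2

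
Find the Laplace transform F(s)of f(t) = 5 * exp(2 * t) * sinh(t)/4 5/(4 * ((s - 2)^2 - 1))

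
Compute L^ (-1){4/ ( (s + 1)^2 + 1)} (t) 4*exp (-t)*sin (t)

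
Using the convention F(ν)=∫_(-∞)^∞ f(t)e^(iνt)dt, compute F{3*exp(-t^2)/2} 3*sqrt(pi)*exp(-ν^2/4)/2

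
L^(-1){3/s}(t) 3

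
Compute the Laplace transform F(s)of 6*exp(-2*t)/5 6/(5*(s + 2))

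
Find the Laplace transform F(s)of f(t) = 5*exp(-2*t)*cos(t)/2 5*(s + 2)/(2*((s + 2)^2 + 1))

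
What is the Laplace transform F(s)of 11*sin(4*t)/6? 22/(3*(s^2 + 16))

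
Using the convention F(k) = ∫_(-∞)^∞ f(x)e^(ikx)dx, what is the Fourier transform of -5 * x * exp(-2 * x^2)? -5 * sqrt(2) * I * sqrt(pi) * k * exp(-k^2/8)/8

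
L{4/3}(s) 4/(3*s)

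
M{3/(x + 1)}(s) 3*pi*csc(pi*s)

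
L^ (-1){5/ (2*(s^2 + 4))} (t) 5*sin (2*t)/4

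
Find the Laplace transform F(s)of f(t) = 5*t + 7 7/s + 5/s^2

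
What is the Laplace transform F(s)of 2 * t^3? 12/s^4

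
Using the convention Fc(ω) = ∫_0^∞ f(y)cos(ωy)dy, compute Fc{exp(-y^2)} sqrt(pi) * exp(-ω^2/4)/2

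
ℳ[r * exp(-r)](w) gamma(w + 1)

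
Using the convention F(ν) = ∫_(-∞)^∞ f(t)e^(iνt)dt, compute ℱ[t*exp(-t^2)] I*sqrt(pi)*ν*exp(-ν^2/4)/2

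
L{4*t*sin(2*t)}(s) 16*s/(s^2 + 4)^2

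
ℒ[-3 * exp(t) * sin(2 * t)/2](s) -3/((s - 1)^2+4)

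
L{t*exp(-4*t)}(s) (s + 4)^(-2)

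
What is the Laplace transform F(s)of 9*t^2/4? 9/(2*s^3)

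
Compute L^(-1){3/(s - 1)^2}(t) 3*t*exp(t)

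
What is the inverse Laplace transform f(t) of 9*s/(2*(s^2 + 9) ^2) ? 3*t*sin(3*t) /4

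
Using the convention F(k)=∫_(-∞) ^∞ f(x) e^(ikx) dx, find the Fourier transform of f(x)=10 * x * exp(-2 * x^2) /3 5 * sqrt(2) * I * sqrt(pi) * k * exp(-k^2/8) /12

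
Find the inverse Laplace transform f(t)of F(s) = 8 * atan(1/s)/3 8 * sin(t)/(3 * t)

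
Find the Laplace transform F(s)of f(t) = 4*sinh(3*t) 12/(s^2 - 9)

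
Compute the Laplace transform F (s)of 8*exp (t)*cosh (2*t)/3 8*(s - 1)/ (3*( (s - 1)^2-4))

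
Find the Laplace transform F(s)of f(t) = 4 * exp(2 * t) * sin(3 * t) 12/((s - 2)^2 + 9)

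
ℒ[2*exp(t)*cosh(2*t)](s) 2*(s - 1)/((s - 1)^2 - 4)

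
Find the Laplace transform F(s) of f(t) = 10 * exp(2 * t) 10/(s - 2) 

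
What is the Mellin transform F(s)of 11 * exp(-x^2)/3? 11 * gamma(s/2)/6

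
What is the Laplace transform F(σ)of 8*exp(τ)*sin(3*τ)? 24/((σ - 1)^2 + 9)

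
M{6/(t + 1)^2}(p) -6*pi*(p - 1)/sin(pi*p)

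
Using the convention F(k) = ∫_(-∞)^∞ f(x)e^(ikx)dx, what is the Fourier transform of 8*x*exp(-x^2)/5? 4*I*sqrt(pi)*k*exp(-k^2/4)/5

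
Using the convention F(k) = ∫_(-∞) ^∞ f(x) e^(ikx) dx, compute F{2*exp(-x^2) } 2*sqrt(pi)*exp(-k^2/4) 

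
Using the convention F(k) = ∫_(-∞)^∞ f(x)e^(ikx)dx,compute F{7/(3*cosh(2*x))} 7*pi/(6*cosh(pi*k/4))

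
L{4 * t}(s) 4/s^2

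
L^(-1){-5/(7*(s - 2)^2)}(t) -5*t*exp(2*t)/7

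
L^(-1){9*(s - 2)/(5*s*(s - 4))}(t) 9*exp(2*t)*cosh(2*t)/5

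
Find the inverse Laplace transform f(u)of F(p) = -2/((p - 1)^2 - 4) -exp(u) * sinh(2 * u)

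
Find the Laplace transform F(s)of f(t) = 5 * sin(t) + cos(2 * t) s/(s^2 + 4) + 5/(s^2 + 1)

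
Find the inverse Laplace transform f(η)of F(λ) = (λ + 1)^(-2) η * exp(-η)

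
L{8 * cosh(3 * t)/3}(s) 8 * s/(3 * (s^2 - 9))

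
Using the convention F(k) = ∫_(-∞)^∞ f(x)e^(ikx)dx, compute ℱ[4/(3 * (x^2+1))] 4 * pi * exp(-Abs(k))/3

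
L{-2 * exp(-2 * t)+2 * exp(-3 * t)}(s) 2/(s+3) - 2/(s+2)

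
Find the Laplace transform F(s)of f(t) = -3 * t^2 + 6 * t 6/s^2 - 6/s^3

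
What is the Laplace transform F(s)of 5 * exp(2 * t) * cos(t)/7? 5 * (s - 2)/(7 * ((s - 2)^2 + 1))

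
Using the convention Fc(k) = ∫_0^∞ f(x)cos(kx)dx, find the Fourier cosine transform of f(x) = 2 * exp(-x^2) sqrt(pi) * exp(-k^2/4)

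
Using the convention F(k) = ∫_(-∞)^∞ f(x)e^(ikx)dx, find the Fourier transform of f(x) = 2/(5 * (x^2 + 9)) 2 * pi * exp(-3 * Abs(k))/15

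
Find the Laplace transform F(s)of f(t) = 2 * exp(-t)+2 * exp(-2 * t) 2/(s+1)+2/(s+2)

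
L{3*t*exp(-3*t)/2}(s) 3/(2*(s + 3)^2)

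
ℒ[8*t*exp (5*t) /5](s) 8/ (5*(s - 5) ^2) 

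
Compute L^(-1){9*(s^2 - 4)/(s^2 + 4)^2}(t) 9*t*cos(2*t)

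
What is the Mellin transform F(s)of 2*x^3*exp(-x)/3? 2*gamma(s + 3)/3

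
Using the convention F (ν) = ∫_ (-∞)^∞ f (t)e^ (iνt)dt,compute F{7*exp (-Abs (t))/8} 7/ (4*(ν^2 + 1))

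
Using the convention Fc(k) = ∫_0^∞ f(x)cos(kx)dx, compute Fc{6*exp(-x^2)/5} 3*sqrt(pi)*exp(-k^2/4)/5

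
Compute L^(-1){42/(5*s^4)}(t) 7*t^3/5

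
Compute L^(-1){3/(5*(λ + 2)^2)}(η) 3*η*exp(-2*η)/5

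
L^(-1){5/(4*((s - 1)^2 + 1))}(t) 5*exp(t)*sin(t)/4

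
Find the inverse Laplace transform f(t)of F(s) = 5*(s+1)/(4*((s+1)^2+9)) 5*exp(-t)*cos(3*t)/4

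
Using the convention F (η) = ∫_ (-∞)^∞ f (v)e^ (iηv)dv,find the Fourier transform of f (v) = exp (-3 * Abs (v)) 6/ (η^2 + 9)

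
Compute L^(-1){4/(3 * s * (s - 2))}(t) 4 * exp(t) * sinh(t)/3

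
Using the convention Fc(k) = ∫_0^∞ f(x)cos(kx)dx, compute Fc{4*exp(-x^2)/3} 2*sqrt(pi)*exp(-k^2/4)/3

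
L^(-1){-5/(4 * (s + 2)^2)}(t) -5 * t * exp(-2 * t)/4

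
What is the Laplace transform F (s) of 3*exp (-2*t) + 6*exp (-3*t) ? 6/ (s + 3) + 3/ (s + 2) 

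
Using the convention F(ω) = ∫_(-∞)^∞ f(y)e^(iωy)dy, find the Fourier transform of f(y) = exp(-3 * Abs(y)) 6/(ω^2 + 9)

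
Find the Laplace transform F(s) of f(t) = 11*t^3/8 33/(4*s^4) 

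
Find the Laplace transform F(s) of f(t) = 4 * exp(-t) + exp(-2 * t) 4/(s + 1) + 1/(s + 2) 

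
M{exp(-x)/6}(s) gamma(s)/6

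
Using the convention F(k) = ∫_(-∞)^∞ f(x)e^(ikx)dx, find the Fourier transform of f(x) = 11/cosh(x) 11 * pi/cosh(pi * k/2)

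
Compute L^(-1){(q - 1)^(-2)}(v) v*exp(v)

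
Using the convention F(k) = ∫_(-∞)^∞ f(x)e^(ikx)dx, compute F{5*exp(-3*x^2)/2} 5*sqrt(3)*sqrt(pi)*exp(-k^2/12)/6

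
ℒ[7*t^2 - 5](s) 14/s^3 - 5/s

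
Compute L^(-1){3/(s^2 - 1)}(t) 3 * sinh(t)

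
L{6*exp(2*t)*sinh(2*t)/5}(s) 12/(5*s*(s - 4))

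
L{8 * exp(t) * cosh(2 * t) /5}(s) 8 * (s - 1) /(5 * ((s - 1) ^2-4) ) 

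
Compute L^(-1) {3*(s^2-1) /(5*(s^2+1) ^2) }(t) 3*t*cos(t) /5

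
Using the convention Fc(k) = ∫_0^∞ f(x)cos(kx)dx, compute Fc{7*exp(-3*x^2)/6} 7*sqrt(3)*sqrt(pi)*exp(-k^2/12)/36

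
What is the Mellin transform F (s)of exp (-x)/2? gamma (s)/2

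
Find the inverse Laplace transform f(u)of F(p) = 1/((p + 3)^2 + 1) exp(-3*u)*sin(u)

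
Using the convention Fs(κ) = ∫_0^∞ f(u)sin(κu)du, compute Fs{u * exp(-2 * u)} 4 * κ/(κ^2 + 4)^2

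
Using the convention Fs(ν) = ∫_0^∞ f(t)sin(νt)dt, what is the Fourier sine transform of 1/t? pi/2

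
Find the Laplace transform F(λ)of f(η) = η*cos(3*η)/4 (λ^2-9)/(4*(λ^2 + 9)^2)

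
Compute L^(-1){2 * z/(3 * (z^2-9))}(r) 2 * cosh(3 * r)/3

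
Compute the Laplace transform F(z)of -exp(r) -1/(z - 1)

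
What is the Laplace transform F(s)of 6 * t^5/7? 720/(7 * s^6)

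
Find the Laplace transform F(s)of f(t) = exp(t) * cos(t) (s - 1)/((s - 1)^2 + 1)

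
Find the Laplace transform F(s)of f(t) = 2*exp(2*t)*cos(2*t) 2*(s - 2)/((s - 2)^2 + 4)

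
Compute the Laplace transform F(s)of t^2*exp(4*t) 2/(s - 4)^3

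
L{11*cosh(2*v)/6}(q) 11*q/(6*(q^2 - 4))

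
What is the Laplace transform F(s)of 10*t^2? 20/s^3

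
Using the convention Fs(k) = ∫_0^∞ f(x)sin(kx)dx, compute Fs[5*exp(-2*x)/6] 5*k/(6*(k^2 + 4))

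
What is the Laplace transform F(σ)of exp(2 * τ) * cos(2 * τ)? (σ - 2)/((σ - 2)^2 + 4)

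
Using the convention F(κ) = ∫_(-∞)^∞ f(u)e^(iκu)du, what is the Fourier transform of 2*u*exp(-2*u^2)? sqrt(2)*I*sqrt(pi)*κ*exp(-κ^2/8)/4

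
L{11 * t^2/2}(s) 11/s^3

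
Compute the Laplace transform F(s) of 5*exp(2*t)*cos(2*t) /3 5*(s - 2) /(3*((s - 2) ^2 + 4) ) 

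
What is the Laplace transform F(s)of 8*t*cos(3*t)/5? 8*(s^2 - 9)/(5*(s^2 + 9)^2)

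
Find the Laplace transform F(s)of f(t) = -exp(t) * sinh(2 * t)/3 -2/(3 * (s - 1)^2 - 12)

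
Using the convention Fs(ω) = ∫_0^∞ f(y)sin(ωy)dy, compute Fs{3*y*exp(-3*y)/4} 9*ω/(2*(ω^2 + 9)^2)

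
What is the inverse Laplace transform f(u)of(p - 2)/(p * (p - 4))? exp(2 * u) * cosh(2 * u)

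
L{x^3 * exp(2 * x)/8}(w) 3/(4 * (w - 2)^4)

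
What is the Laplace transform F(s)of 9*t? 9/s^2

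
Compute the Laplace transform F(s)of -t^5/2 -60/s^6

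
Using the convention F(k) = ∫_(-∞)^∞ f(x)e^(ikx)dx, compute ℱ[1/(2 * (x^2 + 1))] pi * exp(-Abs(k))/2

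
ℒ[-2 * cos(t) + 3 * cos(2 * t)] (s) 3 * s/(s^2 + 4) - 2 * s/(s^2 + 1)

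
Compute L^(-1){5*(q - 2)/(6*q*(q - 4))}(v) 5*exp(2*v)*cosh(2*v)/6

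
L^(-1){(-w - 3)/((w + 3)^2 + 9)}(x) -exp(-3*x)*cos(3*x)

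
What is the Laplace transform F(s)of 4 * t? 4/s^2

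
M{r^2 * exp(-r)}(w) gamma(w + 2)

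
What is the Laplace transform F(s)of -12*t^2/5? -24/(5*s^3)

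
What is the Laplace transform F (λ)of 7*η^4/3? 56/λ^5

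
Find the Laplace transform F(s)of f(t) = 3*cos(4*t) 3*s/(s^2 + 16)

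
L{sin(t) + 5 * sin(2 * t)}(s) 10/(s^2 + 4) + 1/(s^2 + 1)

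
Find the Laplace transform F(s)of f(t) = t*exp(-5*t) (s + 5)^(-2)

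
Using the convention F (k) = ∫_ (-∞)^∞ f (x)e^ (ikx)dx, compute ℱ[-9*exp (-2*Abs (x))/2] -18/ (k^2 + 4)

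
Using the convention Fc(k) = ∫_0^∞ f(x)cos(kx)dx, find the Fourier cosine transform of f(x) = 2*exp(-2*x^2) sqrt(2)*sqrt(pi)*exp(-k^2/8)/2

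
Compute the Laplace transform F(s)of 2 2/s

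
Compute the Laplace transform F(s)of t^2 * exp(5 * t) 2/(s - 5)^3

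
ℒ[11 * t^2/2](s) 11/s^3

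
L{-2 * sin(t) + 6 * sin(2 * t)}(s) 12/(s^2 + 4)-2/(s^2 + 1)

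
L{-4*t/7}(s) -4/(7*s^2) 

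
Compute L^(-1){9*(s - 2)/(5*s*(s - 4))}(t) 9*exp(2*t)*cosh(2*t)/5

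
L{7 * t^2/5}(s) 14/(5 * s^3)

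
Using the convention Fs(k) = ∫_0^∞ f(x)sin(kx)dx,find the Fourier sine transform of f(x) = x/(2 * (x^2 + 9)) pi * exp(-3 * k)/4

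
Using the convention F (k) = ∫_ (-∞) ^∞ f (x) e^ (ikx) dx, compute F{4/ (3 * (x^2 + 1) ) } 4 * pi * exp (-Abs (k) ) /3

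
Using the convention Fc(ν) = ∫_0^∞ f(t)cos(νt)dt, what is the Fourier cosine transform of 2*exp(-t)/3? 2/(3*(ν^2+1))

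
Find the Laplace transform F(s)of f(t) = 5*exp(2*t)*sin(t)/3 5/(3*((s - 2)^2 + 1))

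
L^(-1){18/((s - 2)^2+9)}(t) 6*exp(2*t)*sin(3*t)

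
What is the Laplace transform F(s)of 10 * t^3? 60/s^4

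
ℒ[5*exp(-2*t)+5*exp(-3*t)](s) 5/(s+3)+5/(s+2)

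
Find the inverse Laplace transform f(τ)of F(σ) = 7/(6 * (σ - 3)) 7 * exp(3 * τ)/6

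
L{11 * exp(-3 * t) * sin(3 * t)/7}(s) 33/(7 * ((s + 3)^2 + 9))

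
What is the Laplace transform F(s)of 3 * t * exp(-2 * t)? 3/(s + 2)^2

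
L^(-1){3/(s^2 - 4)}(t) 3 * sinh(2 * t)/2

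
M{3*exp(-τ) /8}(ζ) 3*gamma(ζ) /8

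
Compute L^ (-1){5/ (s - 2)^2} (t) 5*t*exp (2*t)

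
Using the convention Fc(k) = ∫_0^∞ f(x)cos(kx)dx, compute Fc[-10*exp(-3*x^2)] -5*sqrt(3)*sqrt(pi)*exp(-k^2/12)/3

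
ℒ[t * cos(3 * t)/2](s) (s^2 - 9)/(2 * (s^2 + 9)^2)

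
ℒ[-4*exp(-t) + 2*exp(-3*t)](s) 2/(s + 3) - 4/(s + 1)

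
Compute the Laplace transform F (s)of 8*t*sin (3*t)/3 16*s/ (s^2 + 9)^2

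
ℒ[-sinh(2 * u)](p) -2/(p^2 - 4)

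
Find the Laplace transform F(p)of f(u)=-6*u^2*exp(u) -12/(p - 1)^3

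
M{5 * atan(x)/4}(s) -5 * pi * sec(pi * s/2)/(8 * s)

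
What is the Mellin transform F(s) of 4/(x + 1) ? 4 * pi * csc(pi * s) 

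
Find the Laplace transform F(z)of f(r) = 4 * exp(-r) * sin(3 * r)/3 4/((z + 1)^2 + 9)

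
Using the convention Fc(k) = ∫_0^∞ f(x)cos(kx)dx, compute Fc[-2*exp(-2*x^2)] -sqrt(2)*sqrt(pi)*exp(-k^2/8)/2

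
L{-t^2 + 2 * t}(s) 2/s^2-2/s^3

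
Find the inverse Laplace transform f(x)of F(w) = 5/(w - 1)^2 5 * x * exp(x)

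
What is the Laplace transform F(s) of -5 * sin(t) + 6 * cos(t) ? 6 * s/(s^2 + 1) - 5/(s^2 + 1) 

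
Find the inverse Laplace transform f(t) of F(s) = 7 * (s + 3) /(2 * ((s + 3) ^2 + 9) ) 7 * exp(-3 * t) * cos(3 * t) /2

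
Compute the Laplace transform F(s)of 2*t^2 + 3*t 4/s^3 + 3/s^2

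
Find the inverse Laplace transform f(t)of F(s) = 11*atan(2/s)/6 11*sin(2*t)/(6*t)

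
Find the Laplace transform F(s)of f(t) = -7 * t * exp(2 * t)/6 -7/(6 * (s - 2)^2)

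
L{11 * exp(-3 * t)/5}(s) 11/(5 * (s + 3))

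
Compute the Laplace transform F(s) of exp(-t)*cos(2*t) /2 (s + 1) /(2*((s + 1) ^2 + 4) ) 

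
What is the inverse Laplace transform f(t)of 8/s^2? 8*t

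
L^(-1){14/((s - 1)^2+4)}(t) 7 * exp(t) * sin(2 * t)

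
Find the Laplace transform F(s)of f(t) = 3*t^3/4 9/(2*s^4)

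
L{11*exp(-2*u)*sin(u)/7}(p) 11/(7*((p + 2)^2 + 1))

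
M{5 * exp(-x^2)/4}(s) 5 * gamma(s/2)/8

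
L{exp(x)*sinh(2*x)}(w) 2/((w - 1)^2 - 4)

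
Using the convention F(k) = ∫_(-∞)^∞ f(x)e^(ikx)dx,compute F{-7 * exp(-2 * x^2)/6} -7 * sqrt(2) * sqrt(pi) * exp(-k^2/8)/12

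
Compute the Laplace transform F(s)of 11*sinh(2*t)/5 22/(5*(s^2 - 4))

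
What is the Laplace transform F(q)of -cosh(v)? -q/(q^2-1)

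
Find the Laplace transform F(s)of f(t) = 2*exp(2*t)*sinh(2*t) 4/(s*(s - 4))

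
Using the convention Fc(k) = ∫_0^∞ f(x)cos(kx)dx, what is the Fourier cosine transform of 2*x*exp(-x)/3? 2*(1 - k^2)/(3*(k^2 + 1)^2)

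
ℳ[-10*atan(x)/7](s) 5*pi*sec(pi*s/2)/(7*s)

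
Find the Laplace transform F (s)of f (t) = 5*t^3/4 15/ (2*s^4)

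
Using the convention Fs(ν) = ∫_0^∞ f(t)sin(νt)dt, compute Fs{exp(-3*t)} ν/(ν^2 + 9)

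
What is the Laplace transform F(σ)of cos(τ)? σ/(σ^2+1)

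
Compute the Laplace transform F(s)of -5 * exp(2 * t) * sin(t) -5/((s - 2)^2 + 1)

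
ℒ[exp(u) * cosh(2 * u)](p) (p - 1)/((p - 1)^2 - 4)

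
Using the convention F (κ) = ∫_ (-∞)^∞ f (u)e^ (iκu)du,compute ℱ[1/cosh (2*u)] pi/ (2*cosh (pi*κ/4))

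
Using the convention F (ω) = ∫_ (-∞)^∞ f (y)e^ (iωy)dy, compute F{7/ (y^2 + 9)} 7*pi*exp (-3*Abs (ω))/3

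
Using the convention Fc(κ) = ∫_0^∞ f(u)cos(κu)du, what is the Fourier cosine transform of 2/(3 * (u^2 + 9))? pi * exp(-3 * κ)/9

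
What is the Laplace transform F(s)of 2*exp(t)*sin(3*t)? 6/((s - 1)^2 + 9)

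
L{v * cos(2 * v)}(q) (q^2 - 4)/(q^2 + 4)^2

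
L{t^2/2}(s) s^(-3) 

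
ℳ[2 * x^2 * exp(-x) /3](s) 2 * gamma(s+2) /3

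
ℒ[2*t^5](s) 240/s^6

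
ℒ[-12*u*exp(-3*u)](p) -12/(p + 3)^2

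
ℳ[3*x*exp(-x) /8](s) 3*gamma(s + 1) /8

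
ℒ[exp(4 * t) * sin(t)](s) 1/((s - 4)^2 + 1)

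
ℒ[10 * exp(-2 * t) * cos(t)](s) 10 * (s + 2)/((s + 2)^2 + 1)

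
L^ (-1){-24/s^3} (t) -12 * t^2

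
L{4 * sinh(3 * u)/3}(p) 4/(p^2 - 9)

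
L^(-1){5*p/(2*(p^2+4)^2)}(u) 5*u*sin(2*u)/8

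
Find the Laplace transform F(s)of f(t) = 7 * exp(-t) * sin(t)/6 7/(6 * ((s + 1)^2 + 1))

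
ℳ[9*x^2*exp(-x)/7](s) 9*gamma(s + 2)/7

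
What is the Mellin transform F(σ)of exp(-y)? gamma(σ)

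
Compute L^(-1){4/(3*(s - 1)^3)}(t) 2*t^2*exp(t)/3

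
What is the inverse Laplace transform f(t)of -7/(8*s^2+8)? -7*sin(t)/8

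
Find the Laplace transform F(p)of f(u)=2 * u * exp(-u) 2/(p+1)^2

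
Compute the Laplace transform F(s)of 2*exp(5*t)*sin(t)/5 2/(5*((s - 5)^2 + 1))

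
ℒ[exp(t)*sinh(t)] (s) 1/(s*(s - 2))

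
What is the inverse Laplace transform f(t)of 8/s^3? 4 * t^2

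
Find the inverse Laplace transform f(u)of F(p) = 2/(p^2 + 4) sin(2*u)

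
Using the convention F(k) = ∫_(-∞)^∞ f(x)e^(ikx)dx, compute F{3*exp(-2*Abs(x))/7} 12/(7*(k^2 + 4))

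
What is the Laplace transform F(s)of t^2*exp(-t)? 2/(s + 1)^3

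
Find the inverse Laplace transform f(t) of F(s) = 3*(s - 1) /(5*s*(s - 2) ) 3*exp(t)*cosh(t) /5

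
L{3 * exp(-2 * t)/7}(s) 3/(7 * (s + 2))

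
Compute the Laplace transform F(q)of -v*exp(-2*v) -1/(q + 2)^2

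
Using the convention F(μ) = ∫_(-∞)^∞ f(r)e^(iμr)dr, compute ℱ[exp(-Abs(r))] 2/(μ^2 + 1)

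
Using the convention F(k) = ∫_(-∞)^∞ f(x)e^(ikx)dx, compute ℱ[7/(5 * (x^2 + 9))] 7 * pi * exp(-3 * Abs(k))/15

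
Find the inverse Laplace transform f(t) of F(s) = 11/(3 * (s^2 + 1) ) 11 * sin(t) /3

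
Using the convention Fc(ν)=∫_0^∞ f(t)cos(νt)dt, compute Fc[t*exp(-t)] (1 - ν^2)/(ν^2 + 1)^2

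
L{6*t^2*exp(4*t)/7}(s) 12/(7*(s - 4)^3)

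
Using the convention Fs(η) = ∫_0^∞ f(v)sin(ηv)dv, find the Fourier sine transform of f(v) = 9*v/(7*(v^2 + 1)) 9*pi*exp(-η)/14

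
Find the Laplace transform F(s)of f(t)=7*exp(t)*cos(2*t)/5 7*(s - 1)/(5*((s - 1)^2 + 4))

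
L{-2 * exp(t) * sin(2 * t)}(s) -4/((s - 1)^2 + 4)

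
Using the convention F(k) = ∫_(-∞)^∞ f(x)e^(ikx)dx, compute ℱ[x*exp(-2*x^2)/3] sqrt(2)*I*sqrt(pi)*k*exp(-k^2/8)/24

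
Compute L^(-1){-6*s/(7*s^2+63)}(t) -6*cos(3*t)/7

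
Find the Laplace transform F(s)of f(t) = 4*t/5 4/(5*s^2)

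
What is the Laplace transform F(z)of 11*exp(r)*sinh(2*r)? 22/((z - 1)^2-4)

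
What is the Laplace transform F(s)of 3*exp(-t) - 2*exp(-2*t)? 3/(s + 1) - 2/(s + 2)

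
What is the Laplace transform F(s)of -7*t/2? -7/(2*s^2)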